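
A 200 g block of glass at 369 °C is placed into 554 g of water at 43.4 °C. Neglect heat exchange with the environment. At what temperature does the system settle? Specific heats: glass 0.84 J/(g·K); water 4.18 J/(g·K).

T_f ≈ 65.4 °C

Let T be the final temperature. ΣQ_i = 0:
200·0.84·(T − 369) + 554·4.18·(T − 43.4) = 0
168(T − 369) + 2315.7(T − 43.4) = 0
2483.7 T = 162494
T ≈ 65.42 °C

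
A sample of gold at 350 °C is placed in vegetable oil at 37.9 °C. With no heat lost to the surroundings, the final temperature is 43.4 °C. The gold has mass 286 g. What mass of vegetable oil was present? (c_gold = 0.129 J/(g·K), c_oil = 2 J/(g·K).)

|Q_gold| = |Q_oil|:
286·0.129·(350 − 43.4) = m·2·(43.4 − 37.9)
11 m = 11312  ⇒  m ≈ 1028 g

m ≈ 1030 g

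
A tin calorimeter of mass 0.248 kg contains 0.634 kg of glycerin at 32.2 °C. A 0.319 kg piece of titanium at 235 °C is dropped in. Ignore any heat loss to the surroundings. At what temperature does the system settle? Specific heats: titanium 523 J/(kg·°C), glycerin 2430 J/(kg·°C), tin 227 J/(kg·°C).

Energy conservation, ΣQ = 0:
0.319×523×(T − 235) + 0.634×2430×(T − 32.2) + 0.248×227×(T − 32.2) = 0
166.84(T − 235) + 1540.6(T − 32.2) + 56.3(T − 32.2) = 0
(166.84 + 1540.6 + 56.3) T = 166.84×235 + 1540.6×32.2 + 56.3×32.2
T = 90627 / 1763.8 = 51.4 °C

T_f ≈ 51.4 °C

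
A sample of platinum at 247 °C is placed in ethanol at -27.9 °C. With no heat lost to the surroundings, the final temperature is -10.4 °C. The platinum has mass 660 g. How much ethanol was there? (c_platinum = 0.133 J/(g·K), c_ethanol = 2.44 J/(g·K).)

Conservation of energy gives ΣQ = 0:
660·0.133·(-10.4 − 247) + m·2.44·(-10.4 − (-27.9)) = 0
42.7 m = 22595
m = 22595/42.7 ≈ 529.1 g

m ≈ 529 g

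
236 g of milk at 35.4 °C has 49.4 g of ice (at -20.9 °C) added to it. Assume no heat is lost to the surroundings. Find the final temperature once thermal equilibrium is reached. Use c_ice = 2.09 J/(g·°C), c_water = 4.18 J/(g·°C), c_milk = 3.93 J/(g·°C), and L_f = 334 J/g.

Setting the total heat transfer to zero:
ice -20.9→0 °C: 49.4×2.09×20.9 = 2157.8; fusion: m_ice L_f = 49.4×334 = 16500; meltwater 0→T: 49.4×4.18×T = 206.49 T; milk cools: 236×3.93×(T − 35.4) = 927.48(T − 35.4)
1134 T = 32833 − 18657 = 14175
T ≈ 12.50 °C — above 0 °C, consistent with complete melting.

T_f ≈ 12.5 °C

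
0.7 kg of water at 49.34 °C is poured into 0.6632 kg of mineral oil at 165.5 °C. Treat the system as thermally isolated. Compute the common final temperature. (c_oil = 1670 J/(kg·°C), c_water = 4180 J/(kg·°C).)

Heat lost by the oil equals heat gained by the water:
0.6632·1670·(165.5 − T) = 0.7·4180·(T − 49.34)
1107.5(165.5 − T) = 2926(T − 49.34)
4033.5 T = 327667  ⇒  T ≈ 81.24 °C

T_f ≈ 81.2 °C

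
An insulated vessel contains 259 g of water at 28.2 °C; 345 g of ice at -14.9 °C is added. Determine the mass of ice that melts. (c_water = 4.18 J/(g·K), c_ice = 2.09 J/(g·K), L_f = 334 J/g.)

Heat available from the water dropping to 0 °C: 259·4.18·28.2 = 30530 J.
Of that, 345·2.09·14.9 = 10744 J goes to bring the ice to 0 °C, leaving 19786 J.
To melt every bit of ice: 345·334 = 115230 J.
That's not enough to melt it all — equilibrium is at 0 °C with ice remaining.
m_melted·334 = 19786  ⇒  m_melted ≈ 59.24 g.

m_melted ≈ 59.2 g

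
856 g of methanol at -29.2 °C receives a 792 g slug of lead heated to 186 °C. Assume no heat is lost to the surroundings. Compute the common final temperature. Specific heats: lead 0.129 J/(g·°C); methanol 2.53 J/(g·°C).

T_f ≈ -19.5 °C

T_f = Σ m_i c_i T_i / Σ m_i c_i:
T_f = (102.17*186 + 2165.7*(-29.2)) / (102.17 + 2165.7)
    = -44235 / 2267.8 ≈ -19.51 °C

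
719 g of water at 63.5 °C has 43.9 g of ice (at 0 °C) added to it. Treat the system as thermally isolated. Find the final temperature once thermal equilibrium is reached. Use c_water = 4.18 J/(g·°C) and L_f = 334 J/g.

Energy conservation, ΣQ = 0:
latent heat to melt: 43.9×334 = 14663
  warm the meltwater: 183.5 T
  water cools: 719×4.18×(T − 63.5) = 3005.4(T − 63.5)
3188.9 T = 190844 − 14663 = 176182
T ≈ 55.25 °C. Since T > 0 °C, the all-ice-melts assumption holds.

T_f ≈ 55.2 °C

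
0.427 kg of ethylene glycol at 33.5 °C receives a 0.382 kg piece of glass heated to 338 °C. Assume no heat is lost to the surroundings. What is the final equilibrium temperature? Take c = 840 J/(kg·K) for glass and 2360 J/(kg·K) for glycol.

T_f ≈ 107.0 °C

Heat lost by the glass equals heat gained by the glycol:
0.382·840·(338 − T) = 0.427·2360·(T − 33.5)
320.88(338 − T) = 1007.7(T − 33.5)
1328.6 T = 142216  ⇒  T ≈ 107.04 °C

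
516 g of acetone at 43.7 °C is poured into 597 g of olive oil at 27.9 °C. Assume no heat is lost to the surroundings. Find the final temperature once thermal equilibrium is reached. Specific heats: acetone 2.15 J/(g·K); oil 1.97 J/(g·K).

T_f ≈ 35.6 °C

Energy conservation, ΣQ = 0:
516*2.15*(T − 43.7) + 597*1.97*(T − 27.9) = 0
1109.4(T − 43.7) + 1176.1(T − 27.9) = 0
2285.5 T = 81294
T ≈ 35.57 °C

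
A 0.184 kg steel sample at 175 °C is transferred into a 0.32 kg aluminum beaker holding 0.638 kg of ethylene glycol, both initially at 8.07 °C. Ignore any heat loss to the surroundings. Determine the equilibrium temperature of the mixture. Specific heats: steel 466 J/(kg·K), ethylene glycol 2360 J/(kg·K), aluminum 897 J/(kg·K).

T_f ≈ 15.7 °C

Taking heat into each body as positive, Σ m c ΔT = 0:
0.184*466*(T − 175) + 0.638*2360*(T − 8.07) + 0.32*897*(T − 8.07) = 0
85.74(T − 175) + 1505.7(T − 8.07) + 287.04(T − 8.07) = 0
1878.5 T = 29472
T ≈ 15.69 °C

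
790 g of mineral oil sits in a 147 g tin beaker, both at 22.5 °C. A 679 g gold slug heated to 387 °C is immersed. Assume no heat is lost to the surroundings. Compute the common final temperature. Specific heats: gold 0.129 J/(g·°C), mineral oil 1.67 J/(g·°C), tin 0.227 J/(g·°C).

Energy conservation, ΣQ = 0:
679×0.129×(T − 387) + 790×1.67×(T − 22.5) + 147×0.227×(T − 22.5) = 0
87.59(T − 387) + 1319.3(T − 22.5) + 33.37(T − 22.5) = 0
1440.3 T = 64333
T = 64333/1440.3 ≈ 44.67 °C

T_f ≈ 44.7 °C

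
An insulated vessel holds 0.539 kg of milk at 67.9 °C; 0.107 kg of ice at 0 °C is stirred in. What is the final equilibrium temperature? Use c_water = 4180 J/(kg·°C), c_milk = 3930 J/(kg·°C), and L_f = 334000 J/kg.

Taking heat into each body as positive, Σ m c ΔT = 0:
latent heat to melt: 0.107·334000 = 35738; warm the meltwater: 447.26 T; milk cools: 0.539·3930·(T − 67.9) = 2118.3(T − 67.9)
2565.5 T = 143831 − 35738 = 108093
T ≈ 42.13 °C (positive, so assuming full melt was valid).

T_f ≈ 42.1 °C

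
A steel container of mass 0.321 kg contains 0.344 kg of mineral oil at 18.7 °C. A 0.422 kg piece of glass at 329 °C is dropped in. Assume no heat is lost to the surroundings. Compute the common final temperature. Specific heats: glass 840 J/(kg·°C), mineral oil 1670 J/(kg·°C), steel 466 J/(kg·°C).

T_f ≈ 120.7 °C

Heat gained plus heat lost sum to zero:
0.422*840*(T − 329) + 0.344*1670*(T − 18.7) + 0.321*466*(T − 18.7) = 0
354.48(T − 329) + 574.48(T − 18.7) + 149.59(T − 18.7) = 0
1078.5 T = 130164
T = 130164 / 1078.5 = 121 °C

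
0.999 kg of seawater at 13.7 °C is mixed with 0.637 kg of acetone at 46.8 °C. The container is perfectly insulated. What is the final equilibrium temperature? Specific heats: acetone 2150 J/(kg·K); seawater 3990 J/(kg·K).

Net heat exchanged in the isolated system is zero:
0.637·2150·(T − 46.8) + 0.999·3990·(T − 13.7) = 0
1369.5(T − 46.8) + 3986(T − 13.7) = 0
(1369.5 + 3986) T = 1369.5·46.8 + 3986·13.7
T ≈ 22.16 °C

T_f ≈ 22.2 °C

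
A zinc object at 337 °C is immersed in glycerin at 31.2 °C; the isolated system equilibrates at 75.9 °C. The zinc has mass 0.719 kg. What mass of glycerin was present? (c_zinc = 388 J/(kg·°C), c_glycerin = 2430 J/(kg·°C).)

m ≈ 0.671 kg

Net heat exchanged in the isolated system is zero:
0.719·388·(75.9 − 337) + m·2430·(75.9 − 31.2) = 0
108621 m = 72840
m = 72840/108621 ≈ 0.6706 kg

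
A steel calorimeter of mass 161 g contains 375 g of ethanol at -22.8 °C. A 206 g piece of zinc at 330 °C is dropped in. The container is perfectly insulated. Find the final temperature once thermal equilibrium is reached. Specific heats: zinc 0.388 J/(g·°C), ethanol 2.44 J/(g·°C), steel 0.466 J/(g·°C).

Energy conservation, ΣQ = 0:
206*0.388*(T − 330) + 375*2.44*(T − (-22.8)) + 161*0.466*(T − (-22.8)) = 0
79.93(T − 330) + 915(T − (-22.8)) + 75.03(T − (-22.8)) = 0
1070 T = 3803.6
T = 3803.6 / 1070 = 3.55 °C

T_f ≈ 3.6 °C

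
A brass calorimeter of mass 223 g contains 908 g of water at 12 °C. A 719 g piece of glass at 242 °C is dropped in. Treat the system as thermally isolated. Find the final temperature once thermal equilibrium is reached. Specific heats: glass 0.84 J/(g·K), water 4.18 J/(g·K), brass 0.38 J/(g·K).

T_f ≈ 43.0 °C

Energy conservation, ΣQ = 0:
719·0.84·(T − 242) + 908·4.18·(T − 12) + 223·0.38·(T − 12) = 0
603.96(T − 242) + 3795.4(T − 12) + 84.74(T − 12) = 0
(603.96 + 3795.4 + 84.74) T = 603.96·242 + 3795.4·12 + 84.74·12
T ≈ 42.98 °C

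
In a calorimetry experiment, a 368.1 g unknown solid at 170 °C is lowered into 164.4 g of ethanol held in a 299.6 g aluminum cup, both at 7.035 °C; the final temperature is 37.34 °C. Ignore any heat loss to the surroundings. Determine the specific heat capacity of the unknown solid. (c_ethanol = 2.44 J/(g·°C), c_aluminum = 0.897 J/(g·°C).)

Energy conservation, ΣQ = 0:
368.1×c×(37.34 − 170) + 164.4×2.44×(37.34 − 7.035) + 299.6×0.897×(37.34 − 7.035) = 0
-48832 c = -20301
c = -20301/-48832 ≈ 0.4157 J/(g·°C)

c ≈ 0.416 J/(g·°C)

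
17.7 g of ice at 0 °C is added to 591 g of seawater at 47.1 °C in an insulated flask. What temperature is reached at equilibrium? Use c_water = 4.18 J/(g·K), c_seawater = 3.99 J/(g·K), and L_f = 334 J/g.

Heat gained plus heat lost sum to zero:
fusion: m_ice L_f = 17.7×334 = 5911.8
  meltwater 0→T: 17.7×4.18×T = 73.99 T
  seawater: 2358.1(T − 47.1)
2432.1 T = 111066 − 5911.8 = 105154
T ≈ 43.24 °C (positive, so assuming full melt was valid).

T_f ≈ 43.2 °C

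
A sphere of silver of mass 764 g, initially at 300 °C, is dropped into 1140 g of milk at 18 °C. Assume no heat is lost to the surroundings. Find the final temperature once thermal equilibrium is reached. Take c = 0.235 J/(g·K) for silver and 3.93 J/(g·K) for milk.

Setting the total heat transfer to zero:
764·0.235·(T − 300) + 1140·3.93·(T − 18) = 0
179.54(T − 300) + 4480.2(T − 18) = 0
(179.54 + 4480.2) T = 179.54·300 + 4480.2·18
T = 134506/4659.7 ≈ 28.87 °C

T_f ≈ 28.9 °C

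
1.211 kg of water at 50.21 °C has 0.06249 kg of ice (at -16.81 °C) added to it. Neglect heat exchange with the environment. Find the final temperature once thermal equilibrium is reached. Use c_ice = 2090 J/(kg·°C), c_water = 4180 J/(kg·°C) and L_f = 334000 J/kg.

T_f ≈ 43.4 °C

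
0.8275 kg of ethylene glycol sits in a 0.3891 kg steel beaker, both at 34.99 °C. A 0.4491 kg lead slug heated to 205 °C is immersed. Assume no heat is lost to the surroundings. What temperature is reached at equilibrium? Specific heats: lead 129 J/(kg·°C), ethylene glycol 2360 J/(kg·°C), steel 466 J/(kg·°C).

T_f ≈ 39.5 °C

T_f is the heat-capacity-weighted average of the initial temperatures:
T_f = (57.93·205 + 1952.9·34.99 + 181.32·34.99) / (57.93 + 1952.9 + 181.32)
    = 86553 / 2192.2 ≈ 39.48 °C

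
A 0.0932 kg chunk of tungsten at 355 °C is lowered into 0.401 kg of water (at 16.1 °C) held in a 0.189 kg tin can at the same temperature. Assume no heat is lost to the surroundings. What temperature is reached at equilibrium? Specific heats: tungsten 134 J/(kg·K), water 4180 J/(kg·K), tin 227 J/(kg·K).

T_f ≈ 18.5 °C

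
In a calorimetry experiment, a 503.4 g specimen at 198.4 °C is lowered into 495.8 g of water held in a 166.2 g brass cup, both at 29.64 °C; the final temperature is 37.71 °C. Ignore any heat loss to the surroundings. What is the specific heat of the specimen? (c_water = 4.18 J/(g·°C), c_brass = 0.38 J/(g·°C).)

c ≈ 0.213 J/(g·°C)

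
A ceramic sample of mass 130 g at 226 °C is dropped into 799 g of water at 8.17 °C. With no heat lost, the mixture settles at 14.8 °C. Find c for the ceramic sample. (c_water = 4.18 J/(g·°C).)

c ≈ 0.806 J/(g·°C)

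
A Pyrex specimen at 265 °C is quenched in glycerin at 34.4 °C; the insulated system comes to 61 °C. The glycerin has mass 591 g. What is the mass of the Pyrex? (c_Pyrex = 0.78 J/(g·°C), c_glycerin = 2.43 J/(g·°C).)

|Q_Pyrex| = |Q_glycerin|:
m×0.78×(265 − 61) = 591×2.43×(61 − 34.4)
159.12 m = 38201  ⇒  m ≈ 240.1 g

m ≈ 240 g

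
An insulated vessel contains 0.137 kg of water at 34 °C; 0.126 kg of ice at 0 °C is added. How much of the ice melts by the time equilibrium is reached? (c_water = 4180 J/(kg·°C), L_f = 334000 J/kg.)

m_melted ≈ 0.0583 kg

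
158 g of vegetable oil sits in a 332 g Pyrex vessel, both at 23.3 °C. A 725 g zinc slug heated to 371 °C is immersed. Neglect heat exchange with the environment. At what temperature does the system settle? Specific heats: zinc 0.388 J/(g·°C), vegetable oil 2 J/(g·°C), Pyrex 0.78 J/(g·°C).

T_f ≈ 137.5 °C

Net heat exchanged in the isolated system is zero:
725·0.388·(T − 371) + 158·2·(T − 23.3) + 332·0.78·(T − 23.3) = 0
281.3(T − 371) + 316(T − 23.3) + 258.96(T − 23.3) = 0
(281.3 + 316 + 258.96) T = 281.3·371 + 316·23.3 + 258.96·23.3
T = 117759 / 856.26 = 138 °C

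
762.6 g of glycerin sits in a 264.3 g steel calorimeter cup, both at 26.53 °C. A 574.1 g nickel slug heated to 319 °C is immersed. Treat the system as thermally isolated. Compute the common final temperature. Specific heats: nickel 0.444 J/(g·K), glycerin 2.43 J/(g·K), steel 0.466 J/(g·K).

T_f ≈ 59.9 °C

With ΣQ=0 the equilibrium temperature is the m·c-weighted mean:
T_f = (254.9*319 + 1853.1*26.53 + 123.16*26.53) / (254.9 + 1853.1 + 123.16)
    = 133744 / 2231.2 ≈ 59.94 °C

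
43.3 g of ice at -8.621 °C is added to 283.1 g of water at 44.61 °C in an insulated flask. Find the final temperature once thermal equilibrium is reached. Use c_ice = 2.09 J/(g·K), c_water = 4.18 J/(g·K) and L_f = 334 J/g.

T_f ≈ 27.5 °C

Heat gained plus heat lost sum to zero:
warm ice to 0 °C: 43.3·2.09·(0 − (-8.621)) = 780.17
  latent heat to melt: 43.3·334 = 14462
  warm the meltwater: 180.99 T
  water: 1183.4(T − 44.61)
1364.4 T = 52790 − 15242 = 37547
T ≈ 27.52 °C — above 0 °C, consistent with complete melting.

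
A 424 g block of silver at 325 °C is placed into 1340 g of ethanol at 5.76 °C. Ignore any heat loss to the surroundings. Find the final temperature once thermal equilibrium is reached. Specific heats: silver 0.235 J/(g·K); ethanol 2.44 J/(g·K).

T_f ≈ 15.2 °C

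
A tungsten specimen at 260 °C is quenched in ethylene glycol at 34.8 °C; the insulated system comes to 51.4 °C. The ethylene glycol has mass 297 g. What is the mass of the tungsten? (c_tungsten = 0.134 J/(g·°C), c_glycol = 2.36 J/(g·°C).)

m ≈ 416 g

Heat lost by the tungsten = heat gained by the glycol:
m·0.134·(260 − 51.4) = 297·2.36·(51.4 − 34.8)
27.95 m = 11635  ⇒  m ≈ 416.3 g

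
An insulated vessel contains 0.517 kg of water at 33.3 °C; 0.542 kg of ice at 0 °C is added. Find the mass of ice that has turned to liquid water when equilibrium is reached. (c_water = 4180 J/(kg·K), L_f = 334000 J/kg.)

m_melted ≈ 0.215 kg

Heat available from the water dropping to 0 °C: 0.517·4180·33.3 = 71963 J.
Melting all 0.542 kg of ice would need 0.542·334000 = 181028 J.
That's not enough to melt it all — equilibrium is at 0 °C with ice remaining.
m_melt = 71963 / L_f = 0.2155 kg.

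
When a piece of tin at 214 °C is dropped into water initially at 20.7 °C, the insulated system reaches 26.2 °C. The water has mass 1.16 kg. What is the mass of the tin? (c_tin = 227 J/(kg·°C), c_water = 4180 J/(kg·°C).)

m ≈ 0.626 kg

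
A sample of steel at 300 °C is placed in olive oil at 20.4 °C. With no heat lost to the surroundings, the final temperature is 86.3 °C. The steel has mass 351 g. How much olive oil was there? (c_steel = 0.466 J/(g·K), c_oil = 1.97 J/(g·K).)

Let T be the final temperature. ΣQ_i = 0:
351·0.466·(86.3 − 300) + m·1.97·(86.3 − 20.4) = 0
129.82 m = 34954
m = 34954/129.82 ≈ 269.2 g

m ≈ 269 g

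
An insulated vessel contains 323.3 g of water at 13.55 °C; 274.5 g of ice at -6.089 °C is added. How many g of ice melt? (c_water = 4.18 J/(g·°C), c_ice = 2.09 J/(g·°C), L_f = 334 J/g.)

m_melted ≈ 44.4 g

Water can give up m c ΔT = 323.3×4.18×13.55 = 18311 J before reaching 0 °C.
Of that, 274.5×2.09×6.089 = 3493.3 J goes to bring the ice to 0 °C, leaving 14818 J.
To melt every bit of ice: 274.5×334 = 91683 J.
Since 14818 < 91683 J, not all the ice melts; equilibrium is at 0 °C.
m_melted×334 = 14818  ⇒  m_melted ≈ 44.37 g.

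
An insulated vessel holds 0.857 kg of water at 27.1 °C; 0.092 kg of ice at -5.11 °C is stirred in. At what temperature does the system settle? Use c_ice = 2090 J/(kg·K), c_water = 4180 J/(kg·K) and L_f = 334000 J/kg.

Let T be the final temperature. ΣQ_i = 0:
ice -5.11→0 °C: 0.092·2090·5.11 = 982.55; fusion: m_ice L_f = 0.092·334000 = 30728; warm the meltwater: 384.56 T; water cools: 0.857·4180·(T − 27.1) = 3582.3(T − 27.1)
3966.8 T = 97079 − 31711 = 65369
T ≈ 16.48 °C (positive, so assuming full melt was valid).

T_f ≈ 16.5 °C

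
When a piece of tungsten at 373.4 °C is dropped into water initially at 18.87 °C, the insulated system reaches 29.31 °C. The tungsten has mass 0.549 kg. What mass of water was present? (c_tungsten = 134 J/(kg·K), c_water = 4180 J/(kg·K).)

m ≈ 0.58 kg

Heat lost by the tungsten = heat gained by the water:
0.549·134·(373.4 − 29.31) = m·4180·(29.31 − 18.87)
43639 m = 25313  ⇒  m ≈ 0.5801 kg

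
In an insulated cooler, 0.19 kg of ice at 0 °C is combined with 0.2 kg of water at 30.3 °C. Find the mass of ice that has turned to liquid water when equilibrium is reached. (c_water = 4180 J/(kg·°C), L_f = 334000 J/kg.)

m_melted ≈ 0.0758 kg

Water can give up m c ΔT = 0.2·4180·30.3 = 25331 J before reaching 0 °C.
Fully melting the ice requires m_ice L_f = 0.19·334000 = 63460 J.
Since 25331 < 63460 J, not all the ice melts; equilibrium is at 0 °C.
Mass melted = 25331/334000 ≈ 0.07584 kg.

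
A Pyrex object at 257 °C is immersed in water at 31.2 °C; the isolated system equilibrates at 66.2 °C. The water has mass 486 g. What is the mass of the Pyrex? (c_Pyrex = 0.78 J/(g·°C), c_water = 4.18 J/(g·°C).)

m ≈ 478 g

Heat lost by the Pyrex = heat gained by the water:
m×0.78×(257 − 66.2) = 486×4.18×(66.2 − 31.2)
148.82 m = 71102  ⇒  m ≈ 477.8 g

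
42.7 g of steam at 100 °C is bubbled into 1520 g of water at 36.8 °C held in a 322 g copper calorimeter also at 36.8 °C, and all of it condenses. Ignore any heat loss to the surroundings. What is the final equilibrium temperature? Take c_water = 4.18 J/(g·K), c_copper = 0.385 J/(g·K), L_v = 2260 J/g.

T_f ≈ 53.0 °C

Conservation of energy gives ΣQ = 0:
condense steam: −42.7·2260 = −96502
  condensate cools 100→T: 42.7·4.18·(T − 100) = 178.49(T − 100)
  water warms: 1520·4.18·(T − 36.8) = 6353.6(T − 36.8)
  copper cup: 322·0.385·(T − 36.8) = 123.97(T − 36.8)
6656.1 T = 96502 + 17849 + 238375 = 352725
T ≈ 52.99 °C — below 100 °C, confirming all the steam condensed.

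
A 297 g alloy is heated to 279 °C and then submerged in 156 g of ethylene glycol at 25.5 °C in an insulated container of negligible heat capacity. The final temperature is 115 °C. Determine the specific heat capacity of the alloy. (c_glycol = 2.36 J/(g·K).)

c ≈ 0.676 J/(g·K)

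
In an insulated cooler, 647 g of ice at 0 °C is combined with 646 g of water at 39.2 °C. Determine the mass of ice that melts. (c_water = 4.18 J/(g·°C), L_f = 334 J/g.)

m_melted ≈ 317 g

Water can give up m c ΔT = 646×4.18×39.2 = 105851 J before reaching 0 °C.
Melting all 647 g of ice would need 647×334 = 216098 J.
Since 105851 < 216098 J, not all the ice melts; equilibrium is at 0 °C.
m_melt = 105851 / L_f = 316.9 g.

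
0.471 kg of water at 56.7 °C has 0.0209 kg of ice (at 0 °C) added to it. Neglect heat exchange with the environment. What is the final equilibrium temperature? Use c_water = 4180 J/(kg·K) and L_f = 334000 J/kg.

Heat gained plus heat lost sum to zero:
latent heat to melt: 0.0209×334000 = 6980.6; meltwater 0→T: 0.0209×4180×T = 87.36 T; water cools: 0.471×4180×(T − 56.7) = 1968.8(T − 56.7)
2056.1 T = 111630 − 6980.6 = 104649
T ≈ 50.90 °C (positive, so assuming full melt was valid).

T_f ≈ 50.9 °C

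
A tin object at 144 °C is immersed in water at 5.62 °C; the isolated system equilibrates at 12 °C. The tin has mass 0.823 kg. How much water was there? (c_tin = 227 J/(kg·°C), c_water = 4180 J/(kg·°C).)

Heat gained plus heat lost sum to zero:
0.823·227·(12 − 144) + m·4180·(12 − 5.62) = 0
26668 m = 24660
m = 24660/26668 ≈ 0.9247 kg

m ≈ 0.925 kg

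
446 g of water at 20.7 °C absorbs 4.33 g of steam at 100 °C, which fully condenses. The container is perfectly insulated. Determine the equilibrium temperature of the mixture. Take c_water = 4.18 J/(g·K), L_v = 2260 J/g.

T_f ≈ 26.7 °C

Net heat exchanged in the isolated system is zero:
latent heat released on condensation: 4.33×2260 = 9785.8; condensed water 100 °C→T: 18.1(T − 100); water warms: 446×4.18×(T − 20.7) = 1864.3(T − 20.7)
1882.4 T = 9785.8 + 1809.9 + 38591 = 50186
T ≈ 26.66 °C (< 100 °C, so full condensation is consistent).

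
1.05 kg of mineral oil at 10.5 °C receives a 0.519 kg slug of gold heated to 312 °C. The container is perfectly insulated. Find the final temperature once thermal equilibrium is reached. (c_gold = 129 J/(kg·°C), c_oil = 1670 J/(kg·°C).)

T_f ≈ 21.6 °C

|Q_gold| = |Q_oil|:
0.519*129*(312 − T) = 1.05*1670*(T − 10.5)
66.95(312 − T) = 1753.5(T − 10.5)
1820.5 T = 39300  ⇒  T ≈ 21.59 °C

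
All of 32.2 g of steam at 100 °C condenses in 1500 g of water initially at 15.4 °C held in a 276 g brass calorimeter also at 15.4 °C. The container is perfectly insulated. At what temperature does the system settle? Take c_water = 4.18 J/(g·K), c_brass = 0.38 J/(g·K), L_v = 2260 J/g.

Let T be the final temperature. ΣQ_i = 0:
latent heat released on condensation: 32.2×2260 = 72772
  condensate cools 100→T: 32.2×4.18×(T − 100) = 134.6(T − 100)
  original water: 6270(T − 15.4)
  brass cup: 276×0.38×(T − 15.4) = 104.88(T − 15.4)
6509.5 T = 72772 + 13460 + 98173 = 184405
T ≈ 28.33 °C (< 100 °C, so full condensation is consistent).

T_f ≈ 28.3 °C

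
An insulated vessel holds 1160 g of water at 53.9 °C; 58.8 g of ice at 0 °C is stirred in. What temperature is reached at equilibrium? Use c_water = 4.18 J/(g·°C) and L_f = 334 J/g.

T_f ≈ 47.4 °C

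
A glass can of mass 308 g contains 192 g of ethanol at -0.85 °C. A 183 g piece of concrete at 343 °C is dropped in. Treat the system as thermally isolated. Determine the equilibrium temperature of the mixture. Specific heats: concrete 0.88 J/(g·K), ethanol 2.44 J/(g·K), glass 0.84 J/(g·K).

Conservation of energy gives ΣQ = 0:
183×0.88×(T − 343) + 192×2.44×(T − (-0.85)) + 308×0.84×(T − (-0.85)) = 0
161.04(T − 343) + 468.48(T − (-0.85)) + 258.72(T − (-0.85)) = 0
888.24 T = 54619
T ≈ 61.49 °C

T_f ≈ 61.5 °C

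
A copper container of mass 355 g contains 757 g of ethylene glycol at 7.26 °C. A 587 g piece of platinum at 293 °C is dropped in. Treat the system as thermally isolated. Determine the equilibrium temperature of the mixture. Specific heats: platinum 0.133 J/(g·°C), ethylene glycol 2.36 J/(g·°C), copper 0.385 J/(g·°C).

T_f ≈ 18.4 °C

Conservation of energy gives ΣQ = 0:
587·0.133·(T − 293) + 757·2.36·(T − 7.26) + 355·0.385·(T − 7.26) = 0
78.07(T − 293) + 1786.5(T − 7.26) + 136.68(T − 7.26) = 0
2001.3 T = 36837
T = 36837/2001.3 ≈ 18.41 °C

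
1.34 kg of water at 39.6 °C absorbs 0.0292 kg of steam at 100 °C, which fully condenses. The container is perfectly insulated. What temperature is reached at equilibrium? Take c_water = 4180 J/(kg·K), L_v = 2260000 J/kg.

Net heat exchanged in the isolated system is zero:
latent heat released on condensation: 0.0292·2260000 = 65992; condensed water 100 °C→T: 122.06(T − 100); original water: 5601.2(T − 39.6)
5723.3 T = 65992 + 12206 + 221808 = 300005
T ≈ 52.42 °C (< 100 °C, so full condensation is consistent).

T_f ≈ 52.4 °C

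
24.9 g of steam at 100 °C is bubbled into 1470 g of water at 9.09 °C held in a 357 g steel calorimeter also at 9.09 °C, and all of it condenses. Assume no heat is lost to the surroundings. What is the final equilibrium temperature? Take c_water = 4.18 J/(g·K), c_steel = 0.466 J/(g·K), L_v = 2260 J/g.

Conservation of energy gives ΣQ = 0:
latent heat released on condensation: 24.9·2260 = 56274; condensed water 100 °C→T: 104.08(T − 100); water warms: 1470·4.18·(T − 9.09) = 6144.6(T − 9.09); steel cup: 357·0.466·(T − 9.09) = 166.36(T − 9.09)
6415 T = 56274 + 10408 + 57367 = 124049
T ≈ 19.34 °C (< 100 °C, so full condensation is consistent).

T_f ≈ 19.3 °C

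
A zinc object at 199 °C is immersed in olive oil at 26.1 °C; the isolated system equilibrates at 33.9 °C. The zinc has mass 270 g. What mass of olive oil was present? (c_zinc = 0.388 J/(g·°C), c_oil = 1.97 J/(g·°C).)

m ≈ 1130 g

Setting the total heat transfer to zero:
270·0.388·(33.9 − 199) + m·1.97·(33.9 − 26.1) = 0
15.37 m = 17296
m = 17296/15.37 ≈ 1126 g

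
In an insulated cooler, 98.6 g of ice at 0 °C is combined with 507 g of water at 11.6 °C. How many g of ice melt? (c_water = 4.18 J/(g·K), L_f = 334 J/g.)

Cooling the water to 0 °C releases 507·4.18·11.6 = 24583 J.
Fully melting the ice requires m_ice L_f = 98.6·334 = 32932 J.
Since 24583 < 32932 J, not all the ice melts; equilibrium is at 0 °C.
m_melted·334 = 24583  ⇒  m_melted ≈ 73.6 g.

m_melted ≈ 73.6 g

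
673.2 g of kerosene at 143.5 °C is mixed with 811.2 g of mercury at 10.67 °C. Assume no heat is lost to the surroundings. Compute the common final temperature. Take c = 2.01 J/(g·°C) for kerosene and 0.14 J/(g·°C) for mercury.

T_f = Σ m_i c_i T_i / Σ m_i c_i:
T_f = (1353.1·143.5 + 113.57·10.67) / (1353.1 + 113.57)
    = 195386 / 1466.7 ≈ 133.21 °C

T_f ≈ 133.2 °C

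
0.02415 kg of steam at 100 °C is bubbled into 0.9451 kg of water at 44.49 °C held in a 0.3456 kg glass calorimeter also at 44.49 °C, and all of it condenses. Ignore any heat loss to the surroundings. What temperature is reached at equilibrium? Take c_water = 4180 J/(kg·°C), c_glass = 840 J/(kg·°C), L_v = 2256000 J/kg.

Net heat exchanged in the isolated system is zero:
latent heat released on condensation: 0.02415·2256000 = 54482
  condensate cools 100→T: 0.02415·4180·(T − 100) = 100.95(T − 100)
  original water: 3950.5(T − 44.49)
  glass cup: 0.3456·840·(T − 44.49) = 290.3(T − 44.49)
4341.8 T = 54482 + 10095 + 188674 = 253251
T ≈ 58.33 °C, under the boiling point, so the assumption holds.

T_f ≈ 58.3 °C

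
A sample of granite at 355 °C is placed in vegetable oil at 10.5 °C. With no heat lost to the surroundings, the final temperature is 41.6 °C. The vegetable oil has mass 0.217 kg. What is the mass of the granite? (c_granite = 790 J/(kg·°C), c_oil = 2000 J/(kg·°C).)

Let T be the final temperature. ΣQ_i = 0:
m·790·(41.6 − 355) + 0.217·2000·(41.6 − 10.5) = 0
-247586 m = -13497
m = -13497/-247586 ≈ 0.05452 kg

m ≈ 0.0545 kg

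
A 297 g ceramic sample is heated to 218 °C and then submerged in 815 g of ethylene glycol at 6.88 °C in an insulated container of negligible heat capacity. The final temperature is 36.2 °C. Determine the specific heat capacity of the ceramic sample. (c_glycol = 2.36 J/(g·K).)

c ≈ 1.04 J/(g·K)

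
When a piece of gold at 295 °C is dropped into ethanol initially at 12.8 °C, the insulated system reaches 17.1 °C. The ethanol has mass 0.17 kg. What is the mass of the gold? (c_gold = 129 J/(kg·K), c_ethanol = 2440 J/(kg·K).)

m ≈ 0.0498 kg

|Q_gold| = |Q_ethanol|:
m×129×(295 − 17.1) = 0.17×2440×(17.1 − 12.8)
35849 m = 1783.6  ⇒  m ≈ 0.04975 kg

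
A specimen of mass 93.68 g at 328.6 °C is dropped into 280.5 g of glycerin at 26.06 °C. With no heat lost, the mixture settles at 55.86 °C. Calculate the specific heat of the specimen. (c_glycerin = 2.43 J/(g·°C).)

Conservation of energy gives ΣQ = 0:
93.68·c·(55.86 − 328.6) + 280.5·2.43·(55.86 − 26.06) = 0
-25550 c = -20312
c = -20312/-25550 ≈ 0.795 J/(g·°C)

c ≈ 0.795 J/(g·°C)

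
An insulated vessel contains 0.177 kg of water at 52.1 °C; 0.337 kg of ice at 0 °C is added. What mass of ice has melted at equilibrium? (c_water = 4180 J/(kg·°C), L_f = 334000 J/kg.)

m_melted ≈ 0.115 kg

Cooling the water to 0 °C releases 0.177·4180·52.1 = 38547 J.
To melt every bit of ice: 0.337·334000 = 112558 J.
38547 J < 112558 J, so only part of the ice melts and the system sits at 0 °C.
Mass melted = 38547/334000 ≈ 0.1154 kg.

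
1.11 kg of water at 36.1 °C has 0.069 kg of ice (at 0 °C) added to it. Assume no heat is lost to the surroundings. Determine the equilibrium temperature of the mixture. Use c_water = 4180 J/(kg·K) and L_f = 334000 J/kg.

T_f ≈ 29.3 °C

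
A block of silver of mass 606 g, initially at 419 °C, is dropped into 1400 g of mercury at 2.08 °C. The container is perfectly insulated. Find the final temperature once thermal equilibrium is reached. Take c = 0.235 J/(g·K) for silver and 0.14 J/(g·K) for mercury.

T_f ≈ 177.5 °C

|Q_silver| = |Q_mercury|:
606×0.235×(419 − T) = 1400×0.14×(T − 2.08)
142.41(419 − T) = 196(T − 2.08)
338.41 T = 60077  ⇒  T ≈ 177.53 °C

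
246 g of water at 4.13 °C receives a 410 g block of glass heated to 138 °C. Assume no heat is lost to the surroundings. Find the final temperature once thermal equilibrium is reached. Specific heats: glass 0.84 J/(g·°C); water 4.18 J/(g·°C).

T_f ≈ 37.7 °C

Energy conservation, ΣQ = 0:
410·0.84·(T − 138) + 246·4.18·(T − 4.13) = 0
344.4(T − 138) + 1028.3(T − 4.13) = 0
(344.4 + 1028.3) T = 344.4·138 + 1028.3·4.13
T ≈ 37.72 °C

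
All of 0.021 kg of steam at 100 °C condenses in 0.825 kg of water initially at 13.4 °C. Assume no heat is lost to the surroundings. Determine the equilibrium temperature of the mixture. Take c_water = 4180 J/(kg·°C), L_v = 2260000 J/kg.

T_f ≈ 29.0 °C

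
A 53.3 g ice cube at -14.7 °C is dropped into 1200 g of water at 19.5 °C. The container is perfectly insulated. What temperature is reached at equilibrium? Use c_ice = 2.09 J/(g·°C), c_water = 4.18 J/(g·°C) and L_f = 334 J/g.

T_f ≈ 15.0 °C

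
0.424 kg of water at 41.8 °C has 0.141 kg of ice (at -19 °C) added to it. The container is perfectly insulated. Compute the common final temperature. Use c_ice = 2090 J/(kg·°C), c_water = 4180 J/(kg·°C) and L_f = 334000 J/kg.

Sum of m c ΔT and latent-heat terms is zero:
warm ice to 0 °C: 0.141×2090×(0 − (-19)) = 5599.1; fusion: m_ice L_f = 0.141×334000 = 47094; meltwater 0→T: 0.141×4180×T = 589.38 T; water cools: 0.424×4180×(T − 41.8) = 1772.3(T − 41.8)
2361.7 T = 74083 − 52693 = 21390
T ≈ 9.06 °C — above 0 °C, consistent with complete melting.

T_f ≈ 9.1 °C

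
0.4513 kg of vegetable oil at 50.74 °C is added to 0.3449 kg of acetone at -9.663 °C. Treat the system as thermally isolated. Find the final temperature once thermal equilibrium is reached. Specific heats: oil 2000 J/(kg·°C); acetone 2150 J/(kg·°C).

T_f ≈ 23.5 °C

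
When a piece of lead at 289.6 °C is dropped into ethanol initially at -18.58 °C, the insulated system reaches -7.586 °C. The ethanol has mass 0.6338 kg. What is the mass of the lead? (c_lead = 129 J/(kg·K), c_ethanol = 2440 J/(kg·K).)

m ≈ 0.443 kg

Taking heat into each body as positive, Σ m c ΔT = 0:
m×129×(-7.586 − 289.6) + 0.6338×2440×(-7.586 − (-18.58)) = 0
-38337 m = -17002
m = -17002/-38337 ≈ 0.4435 kg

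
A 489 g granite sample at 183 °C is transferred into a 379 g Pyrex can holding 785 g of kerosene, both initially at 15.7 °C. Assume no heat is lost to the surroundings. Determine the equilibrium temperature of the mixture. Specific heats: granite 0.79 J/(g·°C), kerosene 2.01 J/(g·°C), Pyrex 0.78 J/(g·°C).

T_f ≈ 44.3 °C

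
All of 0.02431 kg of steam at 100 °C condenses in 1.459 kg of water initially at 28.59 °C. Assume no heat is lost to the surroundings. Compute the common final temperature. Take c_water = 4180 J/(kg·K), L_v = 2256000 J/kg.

T_f ≈ 38.6 °C

Energy balance with sensible and latent terms:
latent heat released on condensation: 0.02431·2256000 = 54843; condensate cools 100→T: 0.02431·4180·(T − 100) = 101.62(T − 100); original water: 6098.6(T − 28.59)
6200.2 T = 54843 + 10162 + 174360 = 239364
T ≈ 38.61 °C — below 100 °C, confirming all the steam condensed.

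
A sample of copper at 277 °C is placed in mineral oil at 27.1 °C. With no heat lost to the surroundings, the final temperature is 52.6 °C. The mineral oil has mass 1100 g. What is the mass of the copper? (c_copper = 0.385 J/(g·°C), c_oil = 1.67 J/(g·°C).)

m ≈ 542 g

Heat lost by the copper = heat gained by the oil:
m·0.385·(277 − 52.6) = 1100·1.67·(52.6 − 27.1)
86.39 m = 46844  ⇒  m ≈ 542.2 g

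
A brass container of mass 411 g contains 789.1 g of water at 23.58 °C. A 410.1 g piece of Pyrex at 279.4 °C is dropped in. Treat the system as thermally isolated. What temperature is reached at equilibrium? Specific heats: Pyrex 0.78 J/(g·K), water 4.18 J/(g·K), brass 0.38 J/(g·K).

With ΣQ=0 the equilibrium temperature is the m·c-weighted mean:
T_f = (319.88*279.4 + 3298.4*23.58 + 156.18*23.58) / (319.88 + 3298.4 + 156.18)
    = 170834 / 3774.5 ≈ 45.26 °C

T_f ≈ 45.3 °C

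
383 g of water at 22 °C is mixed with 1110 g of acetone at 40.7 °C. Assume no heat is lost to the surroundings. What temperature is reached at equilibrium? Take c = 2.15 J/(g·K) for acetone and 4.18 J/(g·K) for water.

T_f ≈ 33.2 °C

|Q_acetone| = |Q_water|:
1110·2.15·(40.7 − T) = 383·4.18·(T − 22)
2386.5(40.7 − T) = 1600.9(T − 22)
3987.4 T = 132351  ⇒  T ≈ 33.19 °C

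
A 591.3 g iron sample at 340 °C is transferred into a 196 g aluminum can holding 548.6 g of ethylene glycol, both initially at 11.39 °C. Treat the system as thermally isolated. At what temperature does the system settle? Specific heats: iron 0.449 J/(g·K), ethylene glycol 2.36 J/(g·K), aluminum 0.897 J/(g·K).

Energy conservation, ΣQ = 0:
591.3*0.449*(T − 340) + 548.6*2.36*(T − 11.39) + 196*0.897*(T − 11.39) = 0
1736 T = 107017
T = 107017 / 1736 = 61.6 °C

T_f ≈ 61.6 °C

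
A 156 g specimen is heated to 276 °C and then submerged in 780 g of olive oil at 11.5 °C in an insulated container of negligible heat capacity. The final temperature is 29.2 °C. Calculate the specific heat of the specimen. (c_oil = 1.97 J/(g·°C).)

Net heat exchanged in the isolated system is zero:
156·c·(29.2 − 276) + 780·1.97·(29.2 − 11.5) = 0
-38501 c = -27198
c = -27198/-38501 ≈ 0.7064 J/(g·°C)

c ≈ 0.706 J/(g·°C)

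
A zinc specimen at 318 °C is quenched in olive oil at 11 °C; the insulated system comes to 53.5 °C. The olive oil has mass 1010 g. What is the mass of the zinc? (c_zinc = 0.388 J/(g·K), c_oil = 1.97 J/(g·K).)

Heat lost by the zinc = heat gained by the oil:
m·0.388·(318 − 53.5) = 1010·1.97·(53.5 − 11)
102.63 m = 84562  ⇒  m ≈ 824 g

m ≈ 824 g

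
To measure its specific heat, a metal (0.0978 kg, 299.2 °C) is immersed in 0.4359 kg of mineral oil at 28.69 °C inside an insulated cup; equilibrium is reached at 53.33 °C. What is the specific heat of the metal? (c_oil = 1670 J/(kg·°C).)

c ≈ 746 J/(kg·°C)

Heat lost by the metal = heat gained by the oil:
0.0978×c×(299.2 − 53.33) = 0.4359×1670×(53.33 − 28.69)
24.05 c = 17937  ⇒  c ≈ 745.9 J/(kg·°C)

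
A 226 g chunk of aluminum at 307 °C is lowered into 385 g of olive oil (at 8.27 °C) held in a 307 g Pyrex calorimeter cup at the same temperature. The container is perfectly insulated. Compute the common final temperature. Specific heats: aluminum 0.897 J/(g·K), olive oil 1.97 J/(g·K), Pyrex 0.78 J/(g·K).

Heat gained plus heat lost sum to zero:
226*0.897*(T − 307) + 385*1.97*(T − 8.27) + 307*0.78*(T − 8.27) = 0
202.72(T − 307) + 758.45(T − 8.27) + 239.46(T − 8.27) = 0
1200.6 T = 70488
T ≈ 58.71 °C

T_f ≈ 58.7 °C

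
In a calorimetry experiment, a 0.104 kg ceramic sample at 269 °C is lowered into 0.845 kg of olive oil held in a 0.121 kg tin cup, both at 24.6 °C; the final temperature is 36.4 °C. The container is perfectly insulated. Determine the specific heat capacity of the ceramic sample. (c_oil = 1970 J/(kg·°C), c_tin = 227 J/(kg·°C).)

c ≈ 825 J/(kg·°C)

Let T be the final temperature. ΣQ_i = 0:
0.104×c×(36.4 − 269) + 0.845×1970×(36.4 − 24.6) + 0.121×227×(36.4 − 24.6) = 0
-24.19 c = -19967
c = -19967/-24.19 ≈ 825.4 J/(kg·°C)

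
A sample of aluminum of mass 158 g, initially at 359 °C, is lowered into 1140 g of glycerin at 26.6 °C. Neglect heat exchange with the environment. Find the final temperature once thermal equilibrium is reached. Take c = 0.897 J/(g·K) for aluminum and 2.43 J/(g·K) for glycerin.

T_f ≈ 42.8 °C

T_f is the heat-capacity-weighted average of the initial temperatures:
T_f = (141.73*359 + 2770.2*26.6) / (141.73 + 2770.2)
    = 124567 / 2911.9 ≈ 42.78 °C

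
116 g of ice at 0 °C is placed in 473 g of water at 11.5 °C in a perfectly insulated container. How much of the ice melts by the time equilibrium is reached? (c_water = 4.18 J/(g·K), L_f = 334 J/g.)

Water can give up m c ΔT = 473·4.18·11.5 = 22737 J before reaching 0 °C.
To melt every bit of ice: 116·334 = 38744 J.
Since 22737 < 38744 J, not all the ice melts; equilibrium is at 0 °C.
m_melted·334 = 22737  ⇒  m_melted ≈ 68.08 g.

m_melted ≈ 68.1 g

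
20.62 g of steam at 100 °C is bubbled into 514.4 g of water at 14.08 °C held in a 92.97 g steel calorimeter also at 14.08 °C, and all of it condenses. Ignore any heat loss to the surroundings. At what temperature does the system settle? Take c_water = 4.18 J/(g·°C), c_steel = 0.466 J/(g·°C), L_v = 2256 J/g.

T_f ≈ 37.7 °C

Net heat exchanged in the isolated system is zero:
steam→water at 100 °C releases m L_v = 20.62×2256 = 46519
  condensed water 100 °C→T: 86.19(T − 100)
  original water: 2150.2(T − 14.08)
  steel cup: 92.97×0.466×(T − 14.08) = 43.32(T − 14.08)
2279.7 T = 46519 + 8619.2 + 30885 = 86023
T ≈ 37.73 °C (< 100 °C, so full condensation is consistent).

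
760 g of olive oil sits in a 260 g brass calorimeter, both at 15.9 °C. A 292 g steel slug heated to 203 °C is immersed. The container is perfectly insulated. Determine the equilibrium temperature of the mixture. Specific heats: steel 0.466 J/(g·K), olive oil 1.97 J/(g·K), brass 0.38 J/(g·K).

Setting the total heat transfer to zero:
292*0.466*(T − 203) + 760*1.97*(T − 15.9) + 260*0.38*(T − 15.9) = 0
1732.1 T = 52999
T = 52999 / 1732.1 = 30.6 °C

T_f ≈ 30.6 °C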